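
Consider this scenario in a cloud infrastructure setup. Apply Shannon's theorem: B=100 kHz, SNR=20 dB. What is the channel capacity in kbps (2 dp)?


Given: B = 100 kHz, SNR = 20 dB
SNR linear = 10^(20/10) = 100
1 + SNR = 101
log2(101) = 6.6582114828
C = 100 * 1000 * 6.6582114828 = 665821.1483 bps
C = 665.821148 kbps -> 665.82 kbps (2 dp)

665.82


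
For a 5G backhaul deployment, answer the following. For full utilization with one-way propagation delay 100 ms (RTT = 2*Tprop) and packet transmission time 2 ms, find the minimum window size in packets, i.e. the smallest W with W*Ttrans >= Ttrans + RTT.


Given: Ttrans = 2 ms, RTT = 200 ms (= 2 * Tprop, Tprop = 100 ms)
Time until first ACK returns = Ttrans + RTT = 2 + 200 = 202 ms
Need W * Ttrans >= Ttrans + RTT  ->  W >= (Ttrans + RTT) / Ttrans
(Ttrans + RTT) / Ttrans = 202 / 2 = 101
W_min = ceil(101) = 101

101


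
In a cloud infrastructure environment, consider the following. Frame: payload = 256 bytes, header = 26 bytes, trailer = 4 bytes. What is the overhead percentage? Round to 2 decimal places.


Given: payload = 256 B, header = 26 B, trailer = 4 B
Overhead bytes = header + trailer = 26 + 4 = 30
Total frame = payload + overhead = 256 + 30 = 286
Overhead % = 30 / 286 * 100 = 10.4895% -> 10.49% (2 dp)

10.49


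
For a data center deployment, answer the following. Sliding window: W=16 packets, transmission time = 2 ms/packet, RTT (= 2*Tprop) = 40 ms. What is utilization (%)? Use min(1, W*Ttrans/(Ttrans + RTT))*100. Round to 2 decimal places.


Given: W = 16, Ttrans = 2 ms, RTT = 40 ms (= 2 * Tprop, Tprop = 20 ms)
Cycle time = Ttrans + RTT = 2 + 40 = 42 ms (first packet sent until its ACK returns)
W * Ttrans = 16 * 2 = 32 ms of sending per cycle
W * Ttrans / (Ttrans + RTT) = 32 / 42 = 0.761905
U = min(1, 0.761905) = 0.761905
U% = 76.19%

76.19


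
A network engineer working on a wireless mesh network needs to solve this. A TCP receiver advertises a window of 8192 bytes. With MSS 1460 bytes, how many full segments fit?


Given: RWND = 8192 bytes, MSS = 1460 bytes
Full segments = floor(RWND / MSS)
Full segments = floor(8192 / 1460)
Full segments = floor(5.611) = 5

5


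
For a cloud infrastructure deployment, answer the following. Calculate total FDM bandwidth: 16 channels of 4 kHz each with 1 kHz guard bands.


Given: 16 channels, 4 kHz each, guard = 1 kHz
Channel bandwidth = 16 * 4 = 64 kHz
Guard bands = 15 gaps * 1 kHz = 15 kHz
Total = 64 + 15 = 79 kHz

79


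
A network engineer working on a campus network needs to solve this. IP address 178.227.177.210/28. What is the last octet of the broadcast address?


Given: IP = 178.227.177.210, prefix = /28
Host bits = 32 - 28 = 4
Network last octet = 210 AND mask = 208
Host part size = 2^4 - 1 = 15
Broadcast last octet = 208 OR 15 = 223

223


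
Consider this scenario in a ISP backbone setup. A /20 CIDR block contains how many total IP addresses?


Given: CIDR prefix /20
Host bits = 32 - 20 = 12
Total addresses = 2^12 = 4096

4096


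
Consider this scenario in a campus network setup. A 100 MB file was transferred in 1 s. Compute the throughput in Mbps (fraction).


Given: file = 100 MB, time = 1 s
File in Mb = 100 * 8 = 800 Mb
Throughput = 800 / 1 Mbps
Throughput = 800 Mbps

800


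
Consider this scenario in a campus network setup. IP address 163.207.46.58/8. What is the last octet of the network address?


Given: IP = 163.207.46.58, prefix = /8
Subnet mask = 255.0.0.0
Last octet of IP: 58
Last octet of mask: 0
Network last octet = 58 AND 0 = 0

0


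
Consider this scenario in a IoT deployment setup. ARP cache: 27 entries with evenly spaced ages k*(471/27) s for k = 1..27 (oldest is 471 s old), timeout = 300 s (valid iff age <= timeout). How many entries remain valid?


Ages are k * 471/27 s for k = 1..27 (spacing = 17.4444 s).
Entry k is valid iff k * 471/27 <= 300 iff k <= 27 * 300 / 471 = 17.1975
n_valid = floor(17.1975) = 17
(n_stale = 27 - 17 = 10)

17


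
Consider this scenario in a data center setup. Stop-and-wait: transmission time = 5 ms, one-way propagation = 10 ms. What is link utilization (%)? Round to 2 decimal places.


Given: Ttrans = 5 ms, Tprop = 10 ms
RTT = 2 * Tprop = 2 * 10 = 20 ms
U = Ttrans / (Ttrans + RTT)
U = 5 / (5 + 20)
U = 5 / 25 = 0.2
U% = 20.00%

20.00


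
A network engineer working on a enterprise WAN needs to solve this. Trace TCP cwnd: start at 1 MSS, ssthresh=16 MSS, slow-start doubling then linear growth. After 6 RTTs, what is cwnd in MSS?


RTT 0: cwnd = 1 MSS (initial)
RTT 1: cwnd = 2 MSS (slow start, doubled)
RTT 2: cwnd = 4 MSS (slow start, doubled)
RTT 3: cwnd = 8 MSS (slow start, doubled)
RTT 4: cwnd = 16 MSS (slow start, doubled)
RTT 5: cwnd = 17 MSS (congestion avoidance, +1)
RTT 6: cwnd = 18 MSS (congestion avoidance, +1)

18


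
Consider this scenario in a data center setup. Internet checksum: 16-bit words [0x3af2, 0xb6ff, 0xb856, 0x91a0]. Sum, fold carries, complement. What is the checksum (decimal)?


Given words: [0x3af2, 0xb6ff, 0xb856, 0x91a0]
Step 1: Sum all words
Raw sum = 15090 + 46847 + 47190 + 37280 = 146407
Step 2: Fold carry: (15335 + 2) = 15337
One's complement = ~15337 & 0xFFFF = 50198

50198


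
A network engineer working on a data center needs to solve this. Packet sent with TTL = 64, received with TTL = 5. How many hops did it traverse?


Given: initial TTL = 64, received TTL = 5
Hops = initial TTL - received TTL
Hops = 64 - 5 = 59

59


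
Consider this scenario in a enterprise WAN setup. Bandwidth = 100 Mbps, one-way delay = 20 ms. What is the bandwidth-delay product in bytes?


Given: bandwidth = 100 Mbps, delay = 20 ms
BDP in bits = 100 * 10^6 * 20 / 1000
BDP in bits = 2000000
BDP in bytes = 2000000 / 8 = 250000

250000


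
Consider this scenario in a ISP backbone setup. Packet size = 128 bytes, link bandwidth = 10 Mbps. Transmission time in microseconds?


Given: packet = 128 bytes, bandwidth = 10 Mbps
Packet in bits = 128 * 8 = 1024 bits
Bandwidth = 10 * 10^6 = 10000000 bps
Time = 1024 / 10000000 seconds
Time in us = 1024 * 10^6 / 10000000 = 102.4

102.4


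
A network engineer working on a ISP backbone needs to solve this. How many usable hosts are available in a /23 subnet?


Given: subnet mask /23
Host bits = 32 - 23 = 9
Total addresses = 2^9 = 512
Usable hosts = 512 - 2 (network + broadcast) = 510

510


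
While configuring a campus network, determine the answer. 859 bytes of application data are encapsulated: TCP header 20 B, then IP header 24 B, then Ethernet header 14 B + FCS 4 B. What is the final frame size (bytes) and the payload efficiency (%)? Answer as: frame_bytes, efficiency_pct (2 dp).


TCP segment = 859 + 20 = 879 B
IP packet = 879 + 24 = 903 B
Ethernet frame = 903 + 14 + 4 = 921 B
Efficiency = app / frame = 859 / 921 = 0.932682 = 93.2682% -> 93.27% (2 dp)

921, 93.27


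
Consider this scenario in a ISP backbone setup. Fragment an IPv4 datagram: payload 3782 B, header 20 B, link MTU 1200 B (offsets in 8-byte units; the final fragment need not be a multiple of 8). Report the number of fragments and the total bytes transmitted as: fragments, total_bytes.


Max data per non-final fragment = floor((MTU - header)/8)*8 = floor((1200 - 20)/8)*8 = floor(1180/8)*8 = 1176 B
Final fragment needs no 8-byte alignment: it can carry up to MTU - header = 1180 B
Non-final fragments needed = ceil((payload - 1180) / 1176) = ceil(2602/1176) = ceil(2.2126) = 3
Number of fragments = 3 + 1 = 4
Fragment sizes (data): 3 * 1176 B + 254 B (last, 254 <= 1180 OK)
Total bytes sent = payload + n_frags * header = 3782 + 4*20 = 3782 + 80 = 3862 B

4, 3862


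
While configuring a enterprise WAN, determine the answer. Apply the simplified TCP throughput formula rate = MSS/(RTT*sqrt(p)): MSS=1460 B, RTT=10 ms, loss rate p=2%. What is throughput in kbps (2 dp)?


Given: MSS = 1460 bytes, RTT = 10 ms, loss = 2%
RTT in seconds = 10 / 1000 = 0.01
Loss rate = 2% = 0.02
sqrt(loss) = sqrt(0.02) = 0.141421356237
Throughput (bytes/s) = 1460 / (0.01 * 0.141421356237) = 1032375.9005
Throughput (kbps) = 1032375.9005 * 8 / 1000 = 8259.007204 -> 8259.01 kbps (2 dp)

8259.01


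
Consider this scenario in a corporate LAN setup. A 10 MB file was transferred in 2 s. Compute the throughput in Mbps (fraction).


Given: file = 10 MB, time = 2 s
File in Mb = 10 * 8 = 80 Mb
Throughput = 80 / 2 Mbps
Throughput = 40 Mbps

40


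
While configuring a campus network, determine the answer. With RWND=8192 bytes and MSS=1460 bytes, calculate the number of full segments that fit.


Given: RWND = 8192 bytes, MSS = 1460 bytes
Full segments = floor(RWND / MSS)
Full segments = floor(8192 / 1460)
Full segments = floor(5.611) = 5

5


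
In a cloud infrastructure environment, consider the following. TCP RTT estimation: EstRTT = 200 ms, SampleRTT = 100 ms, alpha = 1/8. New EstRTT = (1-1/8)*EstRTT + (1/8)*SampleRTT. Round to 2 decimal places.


Given: EstRTT = 200 ms, SampleRTT = 100 ms, alpha = 1/8
New EstRTT = (1 - alpha) * EstRTT + alpha * SampleRTT
(7/8) * 200 = 175
(1/8) * 100 = 12.5
New EstRTT = 175 + 12.5 = 187.5 ms -> 187.50 ms (2 dp)

187.50


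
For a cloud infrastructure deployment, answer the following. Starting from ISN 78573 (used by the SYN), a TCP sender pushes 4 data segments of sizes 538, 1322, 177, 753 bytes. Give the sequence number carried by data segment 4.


The SYN occupies sequence number ISN = 78573, so the first data byte is ISN + 1 = 78574.
SEQ of data segment i = (ISN + 1) + sum of payload sizes of segments 1..i-1.
Segment 1: SEQ = 78574, payload = 538 bytes
Segment 2: SEQ = 79112, payload = 1322 bytes
Segment 3: SEQ = 80434, payload = 177 bytes
Segment 4: SEQ = 80611, payload = 753 bytes
SEQ of segment 4 = 78574 + 538 + 1322 + 177 = 80611

80611


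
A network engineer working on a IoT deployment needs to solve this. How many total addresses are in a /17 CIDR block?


Given: CIDR prefix /17
Host bits = 32 - 17 = 15
Total addresses = 2^15 = 32768

32768


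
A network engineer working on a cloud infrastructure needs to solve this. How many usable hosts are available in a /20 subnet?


Given: subnet mask /20
Host bits = 32 - 20 = 12
Total addresses = 2^12 = 4096
Usable hosts = 4096 - 2 (network + broadcast) = 4094

4094


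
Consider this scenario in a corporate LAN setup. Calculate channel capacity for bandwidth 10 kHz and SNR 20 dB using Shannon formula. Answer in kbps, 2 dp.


Given: B = 10 kHz, SNR = 20 dB
SNR linear = 10^(20/10) = 100
1 + SNR = 101
log2(101) = 6.6582114828
C = 10 * 1000 * 6.6582114828 = 66582.1148 bps
C = 66.582115 kbps -> 66.58 kbps (2 dp)

66.58


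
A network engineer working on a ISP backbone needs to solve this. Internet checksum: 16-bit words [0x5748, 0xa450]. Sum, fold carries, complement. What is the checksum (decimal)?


Given words: [0x5748, 0xa450]
Step 1: Sum all words
Raw sum = 22344 + 42064 = 64408
One's complement = ~64408 & 0xFFFF = 1127

1127


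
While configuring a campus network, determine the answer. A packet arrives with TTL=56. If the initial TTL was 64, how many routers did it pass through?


Given: initial TTL = 64, received TTL = 56
Hops = initial TTL - received TTL
Hops = 64 - 56 = 8

8


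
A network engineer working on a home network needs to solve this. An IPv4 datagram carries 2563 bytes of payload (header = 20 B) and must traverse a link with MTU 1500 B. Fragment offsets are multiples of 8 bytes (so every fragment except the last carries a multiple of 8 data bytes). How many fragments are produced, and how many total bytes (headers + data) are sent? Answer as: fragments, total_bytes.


Max data per non-final fragment = floor((MTU - header)/8)*8 = floor((1500 - 20)/8)*8 = floor(1480/8)*8 = 1480 B
Final fragment needs no 8-byte alignment: it can carry up to MTU - header = 1480 B
Non-final fragments needed = ceil((payload - 1480) / 1480) = ceil(1083/1480) = ceil(0.7318) = 1
Number of fragments = 1 + 1 = 2
Fragment sizes (data): 1 * 1480 B + 1083 B (last, 1083 <= 1480 OK)
Total bytes sent = payload + n_frags * header = 2563 + 2*20 = 2563 + 40 = 2603 B

2, 2603


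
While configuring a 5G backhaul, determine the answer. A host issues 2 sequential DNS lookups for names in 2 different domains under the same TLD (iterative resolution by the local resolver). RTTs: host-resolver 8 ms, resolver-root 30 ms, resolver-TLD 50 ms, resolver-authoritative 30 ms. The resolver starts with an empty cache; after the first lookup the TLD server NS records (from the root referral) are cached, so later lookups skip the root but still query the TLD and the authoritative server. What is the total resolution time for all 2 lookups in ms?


Lookup 1 (cold cache): local + root + TLD + auth = 8 + 30 + 50 + 30 = 118 ms
Lookups 2..2 (TLD NS cached -> skip root; new domain -> still ask TLD and auth): local + TLD + auth = 8 + 50 + 30 = 88 ms each
Remaining 1 lookups: 1 * 88 = 88 ms
Total = 118 + 88 = 206 ms

206


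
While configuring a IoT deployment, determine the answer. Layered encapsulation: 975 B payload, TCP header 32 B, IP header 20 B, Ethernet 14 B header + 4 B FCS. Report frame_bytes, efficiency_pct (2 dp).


TCP segment = 975 + 32 = 1007 B
IP packet = 1007 + 20 = 1027 B
Ethernet frame = 1027 + 14 + 4 = 1045 B
Efficiency = app / frame = 975 / 1045 = 0.933014 = 93.3014% -> 93.30% (2 dp)

1045, 93.30


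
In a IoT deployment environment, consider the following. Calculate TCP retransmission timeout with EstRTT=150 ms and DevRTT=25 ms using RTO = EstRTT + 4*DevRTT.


Given: EstRTT = 150 ms, DevRTT = 25 ms
Timeout = EstRTT + 4 * DevRTT
4 * DevRTT = 4 * 25 = 100
Timeout = 150 + 100 = 250 ms

250


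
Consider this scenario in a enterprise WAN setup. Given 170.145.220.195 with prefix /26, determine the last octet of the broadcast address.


Given: IP = 170.145.220.195, prefix = /26
Host bits = 32 - 26 = 6
Network last octet = 195 AND mask = 192
Host part size = 2^6 - 1 = 63
Broadcast last octet = 192 OR 63 = 255

255


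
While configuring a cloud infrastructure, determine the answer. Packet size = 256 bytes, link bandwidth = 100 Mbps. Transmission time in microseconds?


Given: packet = 256 bytes, bandwidth = 100 Mbps
Packet in bits = 256 * 8 = 2048 bits
Bandwidth = 100 * 10^6 = 100000000 bps
Time = 2048 / 100000000 seconds
Time in us = 2048 * 10^6 / 100000000 = 20.48

20.48


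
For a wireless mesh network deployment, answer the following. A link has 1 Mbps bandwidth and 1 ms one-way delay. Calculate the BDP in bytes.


Given: bandwidth = 1 Mbps, delay = 1 ms
BDP in bits = 1 * 10^6 * 1 / 1000
BDP in bits = 1000
BDP in bytes = 1000 / 8 = 125

125


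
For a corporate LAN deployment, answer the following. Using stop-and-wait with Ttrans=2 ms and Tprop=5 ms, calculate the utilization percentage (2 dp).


Given: Ttrans = 2 ms, Tprop = 5 ms
RTT = 2 * Tprop = 2 * 5 = 10 ms
U = Ttrans / (Ttrans + RTT)
U = 2 / (2 + 10)
U = 2 / 12 = 0.166667
U% = 16.67%

16.67


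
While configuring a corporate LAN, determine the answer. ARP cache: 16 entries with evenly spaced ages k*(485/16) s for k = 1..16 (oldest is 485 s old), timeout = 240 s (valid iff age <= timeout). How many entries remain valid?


Ages are k * 485/16 s for k = 1..16 (spacing = 30.3125 s).
Entry k is valid iff k * 485/16 <= 240 iff k <= 16 * 240 / 485 = 7.9175
n_valid = floor(7.9175) = 7
(n_stale = 16 - 7 = 9)

7


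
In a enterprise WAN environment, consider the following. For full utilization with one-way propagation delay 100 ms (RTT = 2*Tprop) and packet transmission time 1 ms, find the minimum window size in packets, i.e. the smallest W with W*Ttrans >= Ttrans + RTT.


Given: Ttrans = 1 ms, RTT = 200 ms (= 2 * Tprop, Tprop = 100 ms)
Time until first ACK returns = Ttrans + RTT = 1 + 200 = 201 ms
Need W * Ttrans >= Ttrans + RTT  ->  W >= (Ttrans + RTT) / Ttrans
(Ttrans + RTT) / Ttrans = 201 / 1 = 201
W_min = ceil(201) = 201

201


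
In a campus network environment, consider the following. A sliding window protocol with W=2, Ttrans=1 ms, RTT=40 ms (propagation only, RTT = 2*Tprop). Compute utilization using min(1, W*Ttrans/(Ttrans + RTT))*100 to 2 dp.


Given: W = 2, Ttrans = 1 ms, RTT = 40 ms (= 2 * Tprop, Tprop = 20 ms)
Cycle time = Ttrans + RTT = 1 + 40 = 41 ms (first packet sent until its ACK returns)
W * Ttrans = 2 * 1 = 2 ms of sending per cycle
W * Ttrans / (Ttrans + RTT) = 2 / 41 = 0.048780
U = min(1, 0.048780) = 0.048780
U% = 4.88%

4.88


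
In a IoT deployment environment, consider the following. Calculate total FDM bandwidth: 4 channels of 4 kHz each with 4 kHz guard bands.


Given: 4 channels, 4 kHz each, guard = 4 kHz
Channel bandwidth = 4 * 4 = 16 kHz
Guard bands = 3 gaps * 4 kHz = 12 kHz
Total = 16 + 12 = 28 kHz

28


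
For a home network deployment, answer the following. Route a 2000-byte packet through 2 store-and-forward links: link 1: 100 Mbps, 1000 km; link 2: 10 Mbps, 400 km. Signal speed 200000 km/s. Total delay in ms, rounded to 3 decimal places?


Packet = 2000 bytes = 16000 bits. Store-and-forward: sum (t_trans + t_prop) per link.
Link 1: t_trans = 16000/(100*10^6) s = 0.1600 ms; t_prop = 1000/200000 s = 5.0000 ms; subtotal = 5.1600 ms
Link 2: t_trans = 16000/(10*10^6) s = 1.6000 ms; t_prop = 400/200000 s = 2.0000 ms; subtotal = 3.6000 ms
End-to-end = 5.1600 + 3.6000 = 8.7600 ms -> 8.760 ms (3 dp)

8.760


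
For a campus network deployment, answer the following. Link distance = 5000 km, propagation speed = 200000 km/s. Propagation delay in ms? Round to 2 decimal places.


Given: distance = 5000 km, speed = 200000 km/s
Delay = distance / speed = 5000 / 200000 seconds
Delay in ms = 5000 * 1000 / 200000
Delay = 25.0000 ms
Rounded to 2 dp = 25.00 ms

25.00


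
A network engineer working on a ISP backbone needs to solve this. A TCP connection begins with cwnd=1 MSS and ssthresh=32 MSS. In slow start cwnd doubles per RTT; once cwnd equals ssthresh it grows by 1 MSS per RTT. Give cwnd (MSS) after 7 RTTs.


RTT 0: cwnd = 1 MSS (initial)
RTT 1: cwnd = 2 MSS (slow start, doubled)
RTT 2: cwnd = 4 MSS (slow start, doubled)
RTT 3: cwnd = 8 MSS (slow start, doubled)
RTT 4: cwnd = 16 MSS (slow start, doubled)
RTT 5: cwnd = 32 MSS (slow start, doubled)
RTT 6: cwnd = 33 MSS (congestion avoidance, +1)
RTT 7: cwnd = 34 MSS (congestion avoidance, +1)

34


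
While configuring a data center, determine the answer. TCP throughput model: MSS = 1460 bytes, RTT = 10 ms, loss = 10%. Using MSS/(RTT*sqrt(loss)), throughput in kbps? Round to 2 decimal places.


Given: MSS = 1460 bytes, RTT = 10 ms, loss = 10%
RTT in seconds = 10 / 1000 = 0.01
Loss rate = 10% = 0.1
sqrt(loss) = sqrt(0.1) = 0.316227766017
Throughput (bytes/s) = 1460 / (0.01 * 0.316227766017) = 461692.5384
Throughput (kbps) = 461692.5384 * 8 / 1000 = 3693.540307 -> 3693.54 kbps (2 dp)

3693.54


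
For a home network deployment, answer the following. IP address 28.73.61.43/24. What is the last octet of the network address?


Given: IP = 28.73.61.43, prefix = /24
Subnet mask = 255.255.255.0
Last octet of IP: 43
Last octet of mask: 0
Network last octet = 43 AND 0 = 0

0


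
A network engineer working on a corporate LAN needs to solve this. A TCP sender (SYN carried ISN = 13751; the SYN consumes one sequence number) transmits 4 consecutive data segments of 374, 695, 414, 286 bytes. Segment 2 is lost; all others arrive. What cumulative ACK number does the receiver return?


SYN uses sequence number 13751; first data byte = ISN + 1 = 13752.
Segment 1: SEQ = 13752, len = 374 B, covers [13752, 14125]
Segment 2: SEQ = 14126, len = 695 B, covers [14126, 14820] [LOST]
Segment 3: SEQ = 14821, len = 414 B, covers [14821, 15234]
Segment 4: SEQ = 15235, len = 286 B, covers [15235, 15520]
In-order data received: bytes [13752, 14125] (segments 1..1).
Segment 2 missing -> gap begins at byte 14126; later segments buffered out of order.
Cumulative ACK = next expected in-order byte = 13752 + 374 = 14126

14126


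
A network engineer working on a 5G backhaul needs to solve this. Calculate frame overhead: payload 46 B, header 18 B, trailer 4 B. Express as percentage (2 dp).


Given: payload = 46 B, header = 18 B, trailer = 4 B
Overhead bytes = header + trailer = 18 + 4 = 22
Total frame = payload + overhead = 46 + 22 = 68
Overhead % = 22 / 68 * 100 = 32.3529% -> 32.35% (2 dp)

32.35


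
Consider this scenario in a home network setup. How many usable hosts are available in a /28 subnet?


Given: subnet mask /28
Host bits = 32 - 28 = 4
Total addresses = 2^4 = 16
Usable hosts = 16 - 2 (network + broadcast) = 14

14


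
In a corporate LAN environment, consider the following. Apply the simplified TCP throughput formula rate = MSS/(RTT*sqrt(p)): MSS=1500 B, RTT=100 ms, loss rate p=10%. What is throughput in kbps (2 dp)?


Given: MSS = 1500 bytes, RTT = 100 ms, loss = 10%
RTT in seconds = 100 / 1000 = 0.1
Loss rate = 10% = 0.1
sqrt(loss) = sqrt(0.1) = 0.316227766017
Throughput (bytes/s) = 1500 / (0.1 * 0.316227766017) = 47434.1649
Throughput (kbps) = 47434.1649 * 8 / 1000 = 379.473319 -> 379.47 kbps (2 dp)

379.47


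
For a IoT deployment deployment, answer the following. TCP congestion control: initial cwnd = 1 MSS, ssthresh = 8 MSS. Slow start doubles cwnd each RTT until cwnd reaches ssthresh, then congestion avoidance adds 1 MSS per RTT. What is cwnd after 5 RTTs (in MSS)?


RTT 0: cwnd = 1 MSS (initial)
RTT 1: cwnd = 2 MSS (slow start, doubled)
RTT 2: cwnd = 4 MSS (slow start, doubled)
RTT 3: cwnd = 8 MSS (slow start, doubled)
RTT 4: cwnd = 9 MSS (congestion avoidance, +1)
RTT 5: cwnd = 10 MSS (congestion avoidance, +1)

10


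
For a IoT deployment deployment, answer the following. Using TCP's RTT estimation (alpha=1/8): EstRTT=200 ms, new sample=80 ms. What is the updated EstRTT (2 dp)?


Given: EstRTT = 200 ms, SampleRTT = 80 ms, alpha = 1/8
New EstRTT = (1 - alpha) * EstRTT + alpha * SampleRTT
(7/8) * 200 = 175
(1/8) * 80 = 10
New EstRTT = 175 + 10 = 185 ms -> 185.00 ms (2 dp)

185.00


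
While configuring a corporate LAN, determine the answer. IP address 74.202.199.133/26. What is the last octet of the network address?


Given: IP = 74.202.199.133, prefix = /26
Subnet mask = 255.255.255.192
Last octet of IP: 133
Last octet of mask: 192
Network last octet = 133 AND 192 = 128

128


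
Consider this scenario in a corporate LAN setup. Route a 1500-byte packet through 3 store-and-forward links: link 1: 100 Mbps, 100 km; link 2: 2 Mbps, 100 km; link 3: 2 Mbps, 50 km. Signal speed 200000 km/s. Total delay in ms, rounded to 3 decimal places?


Packet = 1500 bytes = 12000 bits. Store-and-forward: sum (t_trans + t_prop) per link.
Link 1: t_trans = 12000/(100*10^6) s = 0.1200 ms; t_prop = 100/200000 s = 0.5000 ms; subtotal = 0.6200 ms
Link 2: t_trans = 12000/(2*10^6) s = 6.0000 ms; t_prop = 100/200000 s = 0.5000 ms; subtotal = 6.5000 ms
Link 3: t_trans = 12000/(2*10^6) s = 6.0000 ms; t_prop = 50/200000 s = 0.2500 ms; subtotal = 6.2500 ms
End-to-end = 0.6200 + 6.5000 + 6.2500 = 13.3700 ms -> 13.370 ms (3 dp)

13.370


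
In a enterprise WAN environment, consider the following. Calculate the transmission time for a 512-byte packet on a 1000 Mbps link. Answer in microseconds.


Given: packet = 512 bytes, bandwidth = 1000 Mbps
Packet in bits = 512 * 8 = 4096 bits
Bandwidth = 1000 * 10^6 = 1000000000 bps
Time = 4096 / 1000000000 seconds
Time in us = 4096 * 10^6 / 1000000000 = 4.096

4.096


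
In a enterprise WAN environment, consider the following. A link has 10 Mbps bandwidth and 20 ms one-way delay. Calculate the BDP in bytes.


Given: bandwidth = 10 Mbps, delay = 20 ms
BDP in bits = 10 * 10^6 * 20 / 1000
BDP in bits = 200000
BDP in bytes = 200000 / 8 = 25000

25000


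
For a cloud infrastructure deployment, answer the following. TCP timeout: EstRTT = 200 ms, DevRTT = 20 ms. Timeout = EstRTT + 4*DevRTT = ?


Given: EstRTT = 200 ms, DevRTT = 20 ms
Timeout = EstRTT + 4 * DevRTT
4 * DevRTT = 4 * 20 = 80
Timeout = 200 + 80 = 280 ms

280


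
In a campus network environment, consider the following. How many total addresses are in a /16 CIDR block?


Given: CIDR prefix /16
Host bits = 32 - 16 = 16
Total addresses = 2^16 = 65536

65536


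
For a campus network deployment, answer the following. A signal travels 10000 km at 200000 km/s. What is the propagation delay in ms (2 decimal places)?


Given: distance = 10000 km, speed = 200000 km/s
Delay = distance / speed = 10000 / 200000 seconds
Delay in ms = 10000 * 1000 / 200000
Delay = 50.0000 ms
Rounded to 2 dp = 50.00 ms

50.00


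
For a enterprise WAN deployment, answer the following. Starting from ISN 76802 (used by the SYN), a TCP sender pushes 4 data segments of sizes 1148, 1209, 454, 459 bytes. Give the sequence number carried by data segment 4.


The SYN occupies sequence number ISN = 76802, so the first data byte is ISN + 1 = 76803.
SEQ of data segment i = (ISN + 1) + sum of payload sizes of segments 1..i-1.
Segment 1: SEQ = 76803, payload = 1148 bytes
Segment 2: SEQ = 77951, payload = 1209 bytes
Segment 3: SEQ = 79160, payload = 454 bytes
Segment 4: SEQ = 79614, payload = 459 bytes
SEQ of segment 4 = 76803 + 1148 + 1209 + 454 = 79614

79614


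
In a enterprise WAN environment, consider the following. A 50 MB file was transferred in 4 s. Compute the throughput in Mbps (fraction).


Given: file = 50 MB, time = 4 s
File in Mb = 50 * 8 = 400 Mb
Throughput = 400 / 4 Mbps
Throughput = 100 Mbps

100


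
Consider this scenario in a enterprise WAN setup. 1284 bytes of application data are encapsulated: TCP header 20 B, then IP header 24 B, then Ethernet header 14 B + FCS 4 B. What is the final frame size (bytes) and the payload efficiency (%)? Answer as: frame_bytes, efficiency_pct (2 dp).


TCP segment = 1284 + 20 = 1304 B
IP packet = 1304 + 24 = 1328 B
Ethernet frame = 1328 + 14 + 4 = 1346 B
Efficiency = app / frame = 1284 / 1346 = 0.953938 = 95.3938% -> 95.39% (2 dp)

1346, 95.39


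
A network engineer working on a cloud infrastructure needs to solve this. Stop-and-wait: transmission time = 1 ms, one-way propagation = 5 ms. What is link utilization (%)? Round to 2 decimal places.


Given: Ttrans = 1 ms, Tprop = 5 ms
RTT = 2 * Tprop = 2 * 5 = 10 ms
U = Ttrans / (Ttrans + RTT)
U = 1 / (1 + 10)
U = 1 / 11 = 0.090909
U% = 9.09%

9.09


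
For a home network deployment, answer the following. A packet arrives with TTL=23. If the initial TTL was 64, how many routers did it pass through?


Given: initial TTL = 64, received TTL = 23
Hops = initial TTL - received TTL
Hops = 64 - 23 = 41

41


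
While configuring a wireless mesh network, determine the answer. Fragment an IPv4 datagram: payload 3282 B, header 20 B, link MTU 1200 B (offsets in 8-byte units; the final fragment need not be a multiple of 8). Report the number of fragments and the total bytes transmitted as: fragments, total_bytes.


Max data per non-final fragment = floor((MTU - header)/8)*8 = floor((1200 - 20)/8)*8 = floor(1180/8)*8 = 1176 B
Final fragment needs no 8-byte alignment: it can carry up to MTU - header = 1180 B
Non-final fragments needed = ceil((payload - 1180) / 1176) = ceil(2102/1176) = ceil(1.7874) = 2
Number of fragments = 2 + 1 = 3
Fragment sizes (data): 2 * 1176 B + 930 B (last, 930 <= 1180 OK)
Total bytes sent = payload + n_frags * header = 3282 + 3*20 = 3282 + 60 = 3342 B

3, 3342


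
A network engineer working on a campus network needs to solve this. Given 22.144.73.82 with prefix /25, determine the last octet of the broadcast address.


Given: IP = 22.144.73.82, prefix = /25
Host bits = 32 - 25 = 7
Network last octet = 82 AND mask = 0
Host part size = 2^7 - 1 = 127
Broadcast last octet = 0 OR 127 = 127

127


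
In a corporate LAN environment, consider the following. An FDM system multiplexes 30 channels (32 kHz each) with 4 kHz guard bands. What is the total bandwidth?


Given: 30 channels, 32 kHz each, guard = 4 kHz
Channel bandwidth = 30 * 32 = 960 kHz
Guard bands = 29 gaps * 4 kHz = 116 kHz
Total = 960 + 116 = 1076 kHz

1076


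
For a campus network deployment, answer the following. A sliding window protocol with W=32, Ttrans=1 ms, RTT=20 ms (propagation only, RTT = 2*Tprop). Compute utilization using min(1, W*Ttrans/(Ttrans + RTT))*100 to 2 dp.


Given: W = 32, Ttrans = 1 ms, RTT = 20 ms (= 2 * Tprop, Tprop = 10 ms)
Cycle time = Ttrans + RTT = 1 + 20 = 21 ms (first packet sent until its ACK returns)
W * Ttrans = 32 * 1 = 32 ms of sending per cycle
W * Ttrans / (Ttrans + RTT) = 32 / 21 = 1.523810
U = min(1, 1.523810) = 1.000000
U% = 100.00%

100.00


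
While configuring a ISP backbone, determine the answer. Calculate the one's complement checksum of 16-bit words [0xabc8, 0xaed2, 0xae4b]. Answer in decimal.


Given words: [0xabc8, 0xaed2, 0xae4b]
Step 1: Sum all words
Raw sum = 43976 + 44754 + 44619 = 133349
Step 2: Fold carry: (2277 + 2) = 2279
One's complement = ~2279 & 0xFFFF = 63256

63256


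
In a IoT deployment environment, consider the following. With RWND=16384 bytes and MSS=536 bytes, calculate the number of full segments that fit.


Given: RWND = 16384 bytes, MSS = 536 bytes
Full segments = floor(RWND / MSS)
Full segments = floor(16384 / 536)
Full segments = floor(30.5672) = 30

30


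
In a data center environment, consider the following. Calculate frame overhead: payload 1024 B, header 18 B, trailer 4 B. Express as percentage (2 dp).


Given: payload = 1024 B, header = 18 B, trailer = 4 B
Overhead bytes = header + trailer = 18 + 4 = 22
Total frame = payload + overhead = 1024 + 22 = 1046
Overhead % = 22 / 1046 * 100 = 2.1033% -> 2.10% (2 dp)

2.10


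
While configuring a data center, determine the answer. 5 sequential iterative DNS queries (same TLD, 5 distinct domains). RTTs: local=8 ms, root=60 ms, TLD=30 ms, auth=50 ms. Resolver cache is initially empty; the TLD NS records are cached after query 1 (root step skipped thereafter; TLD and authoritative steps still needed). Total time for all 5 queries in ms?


Lookup 1 (cold cache): local + root + TLD + auth = 8 + 60 + 30 + 50 = 148 ms
Lookups 2..5 (TLD NS cached -> skip root; new domain -> still ask TLD and auth): local + TLD + auth = 8 + 30 + 50 = 88 ms each
Remaining 4 lookups: 4 * 88 = 352 ms
Total = 148 + 352 = 500 ms

500


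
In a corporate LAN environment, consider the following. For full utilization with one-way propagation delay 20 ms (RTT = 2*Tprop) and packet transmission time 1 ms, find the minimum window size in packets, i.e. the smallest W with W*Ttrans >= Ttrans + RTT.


Given: Ttrans = 1 ms, RTT = 40 ms (= 2 * Tprop, Tprop = 20 ms)
Time until first ACK returns = Ttrans + RTT = 1 + 40 = 41 ms
Need W * Ttrans >= Ttrans + RTT  ->  W >= (Ttrans + RTT) / Ttrans
(Ttrans + RTT) / Ttrans = 41 / 1 = 41
W_min = ceil(41) = 41

41


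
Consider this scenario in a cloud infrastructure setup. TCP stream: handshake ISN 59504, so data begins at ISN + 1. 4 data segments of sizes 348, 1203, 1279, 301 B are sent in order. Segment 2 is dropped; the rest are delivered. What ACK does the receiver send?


SYN uses sequence number 59504; first data byte = ISN + 1 = 59505.
Segment 1: SEQ = 59505, len = 348 B, covers [59505, 59852]
Segment 2: SEQ = 59853, len = 1203 B, covers [59853, 61055] [LOST]
Segment 3: SEQ = 61056, len = 1279 B, covers [61056, 62334]
Segment 4: SEQ = 62335, len = 301 B, covers [62335, 62635]
In-order data received: bytes [59505, 59852] (segments 1..1).
Segment 2 missing -> gap begins at byte 59853; later segments buffered out of order.
Cumulative ACK = next expected in-order byte = 59505 + 348 = 59853

59853


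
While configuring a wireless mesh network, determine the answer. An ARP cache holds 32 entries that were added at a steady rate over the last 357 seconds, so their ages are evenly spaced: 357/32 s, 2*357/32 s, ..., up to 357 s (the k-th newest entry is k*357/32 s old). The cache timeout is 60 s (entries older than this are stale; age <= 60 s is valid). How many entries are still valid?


Ages are k * 357/32 s for k = 1..32 (spacing = 11.1562 s).
Entry k is valid iff k * 357/32 <= 60 iff k <= 32 * 60 / 357 = 5.3782
n_valid = floor(5.3782) = 5
(n_stale = 32 - 5 = 27)

5


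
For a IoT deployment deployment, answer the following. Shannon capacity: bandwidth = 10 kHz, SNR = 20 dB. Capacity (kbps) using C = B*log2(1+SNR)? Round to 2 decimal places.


Given: B = 10 kHz, SNR = 20 dB
SNR linear = 10^(20/10) = 100
1 + SNR = 101
log2(101) = 6.6582114828
C = 10 * 1000 * 6.6582114828 = 66582.1148 bps
C = 66.582115 kbps -> 66.58 kbps (2 dp)

66.58


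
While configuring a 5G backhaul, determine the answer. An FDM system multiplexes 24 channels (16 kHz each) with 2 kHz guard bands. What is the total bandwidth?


Given: 24 channels, 16 kHz each, guard = 2 kHz
Channel bandwidth = 24 * 16 = 384 kHz
Guard bands = 23 gaps * 2 kHz = 46 kHz
Total = 384 + 46 = 430 kHz

430


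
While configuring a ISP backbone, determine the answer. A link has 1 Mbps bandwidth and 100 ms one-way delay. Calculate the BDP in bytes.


Given: bandwidth = 1 Mbps, delay = 100 ms
BDP in bits = 1 * 10^6 * 100 / 1000
BDP in bits = 100000
BDP in bytes = 100000 / 8 = 12500

12500


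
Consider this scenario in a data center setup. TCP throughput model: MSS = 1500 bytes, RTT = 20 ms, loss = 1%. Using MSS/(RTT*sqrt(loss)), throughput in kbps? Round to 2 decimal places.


Given: MSS = 1500 bytes, RTT = 20 ms, loss = 1%
RTT in seconds = 20 / 1000 = 0.02
Loss rate = 1% = 0.01
sqrt(loss) = sqrt(0.01) = 0.1
Throughput (bytes/s) = 1500 / (0.02 * 0.1) = 750000.0000
Throughput (kbps) = 750000.0000 * 8 / 1000 = 6000.000000 -> 6000.00 kbps (2 dp)

6000.00


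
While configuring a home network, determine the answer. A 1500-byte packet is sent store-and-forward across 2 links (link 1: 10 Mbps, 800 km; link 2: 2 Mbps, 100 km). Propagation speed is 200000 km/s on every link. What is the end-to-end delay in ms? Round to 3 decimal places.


Packet = 1500 bytes = 12000 bits. Store-and-forward: sum (t_trans + t_prop) per link.
Link 1: t_trans = 12000/(10*10^6) s = 1.2000 ms; t_prop = 800/200000 s = 4.0000 ms; subtotal = 5.2000 ms
Link 2: t_trans = 12000/(2*10^6) s = 6.0000 ms; t_prop = 100/200000 s = 0.5000 ms; subtotal = 6.5000 ms
End-to-end = 5.2000 + 6.5000 = 11.7000 ms -> 11.700 ms (3 dp)

11.700


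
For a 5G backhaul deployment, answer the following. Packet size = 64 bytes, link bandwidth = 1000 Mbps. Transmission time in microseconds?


Given: packet = 64 bytes, bandwidth = 1000 Mbps
Packet in bits = 64 * 8 = 512 bits
Bandwidth = 1000 * 10^6 = 1000000000 bps
Time = 512 / 1000000000 seconds
Time in us = 512 * 10^6 / 1000000000 = 0.512

0.512


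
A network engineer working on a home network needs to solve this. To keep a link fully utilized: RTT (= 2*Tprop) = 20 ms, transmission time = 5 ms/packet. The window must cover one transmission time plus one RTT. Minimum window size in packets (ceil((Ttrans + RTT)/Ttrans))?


Given: Ttrans = 5 ms, RTT = 20 ms (= 2 * Tprop, Tprop = 10 ms)
Time until first ACK returns = Ttrans + RTT = 5 + 20 = 25 ms
Need W * Ttrans >= Ttrans + RTT  ->  W >= (Ttrans + RTT) / Ttrans
(Ttrans + RTT) / Ttrans = 25 / 5 = 5
W_min = ceil(5) = 5

5


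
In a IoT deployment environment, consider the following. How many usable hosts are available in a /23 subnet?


Given: subnet mask /23
Host bits = 32 - 23 = 9
Total addresses = 2^9 = 512
Usable hosts = 512 - 2 (network + broadcast) = 510

510


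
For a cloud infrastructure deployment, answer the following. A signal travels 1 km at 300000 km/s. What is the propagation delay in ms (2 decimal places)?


Given: distance = 1 km, speed = 300000 km/s
Delay = distance / speed = 1 / 300000 seconds
Delay in ms = 1 * 1000 / 300000
Delay = 0.0033 ms
Rounded to 2 dp = 0.00 ms

0.00


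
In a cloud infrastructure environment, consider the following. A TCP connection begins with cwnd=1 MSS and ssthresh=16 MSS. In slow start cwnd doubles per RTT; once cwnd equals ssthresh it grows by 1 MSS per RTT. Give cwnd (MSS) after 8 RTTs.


RTT 0: cwnd = 1 MSS (initial)
RTT 1: cwnd = 2 MSS (slow start, doubled)
RTT 2: cwnd = 4 MSS (slow start, doubled)
RTT 3: cwnd = 8 MSS (slow start, doubled)
RTT 4: cwnd = 16 MSS (slow start, doubled)
RTT 5: cwnd = 17 MSS (congestion avoidance, +1)
RTT 6: cwnd = 18 MSS (congestion avoidance, +1)
RTT 7: cwnd = 19 MSS (congestion avoidance, +1)
RTT 8: cwnd = 20 MSS (congestion avoidance, +1)

20


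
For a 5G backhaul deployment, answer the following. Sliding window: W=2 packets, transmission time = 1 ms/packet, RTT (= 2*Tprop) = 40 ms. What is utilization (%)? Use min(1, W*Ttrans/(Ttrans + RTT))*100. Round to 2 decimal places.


Given: W = 2, Ttrans = 1 ms, RTT = 40 ms (= 2 * Tprop, Tprop = 20 ms)
Cycle time = Ttrans + RTT = 1 + 40 = 41 ms (first packet sent until its ACK returns)
W * Ttrans = 2 * 1 = 2 ms of sending per cycle
W * Ttrans / (Ttrans + RTT) = 2 / 41 = 0.048780
U = min(1, 0.048780) = 0.048780
U% = 4.88%

4.88


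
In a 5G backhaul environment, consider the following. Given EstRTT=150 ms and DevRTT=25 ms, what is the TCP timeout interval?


Given: EstRTT = 150 ms, DevRTT = 25 ms
Timeout = EstRTT + 4 * DevRTT
4 * DevRTT = 4 * 25 = 100
Timeout = 150 + 100 = 250 ms

250


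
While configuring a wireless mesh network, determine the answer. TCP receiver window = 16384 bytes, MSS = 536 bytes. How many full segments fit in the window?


Given: RWND = 16384 bytes, MSS = 536 bytes
Full segments = floor(RWND / MSS)
Full segments = floor(16384 / 536)
Full segments = floor(30.5672) = 30

30


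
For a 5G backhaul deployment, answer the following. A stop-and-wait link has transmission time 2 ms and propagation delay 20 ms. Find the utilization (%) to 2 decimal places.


Given: Ttrans = 2 ms, Tprop = 20 ms
RTT = 2 * Tprop = 2 * 20 = 40 ms
U = Ttrans / (Ttrans + RTT)
U = 2 / (2 + 40)
U = 2 / 42 = 0.047619
U% = 4.76%

4.76


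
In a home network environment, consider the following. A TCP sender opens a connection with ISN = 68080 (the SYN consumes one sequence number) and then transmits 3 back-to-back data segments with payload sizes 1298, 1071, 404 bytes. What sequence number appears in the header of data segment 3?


The SYN occupies sequence number ISN = 68080, so the first data byte is ISN + 1 = 68081.
SEQ of data segment i = (ISN + 1) + sum of payload sizes of segments 1..i-1.
Segment 1: SEQ = 68081, payload = 1298 bytes
Segment 2: SEQ = 69379, payload = 1071 bytes
Segment 3: SEQ = 70450, payload = 404 bytes
SEQ of segment 3 = 68081 + 1298 + 1071 = 70450

70450


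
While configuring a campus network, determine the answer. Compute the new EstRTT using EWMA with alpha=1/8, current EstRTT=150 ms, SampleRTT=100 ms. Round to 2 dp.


Given: EstRTT = 150 ms, SampleRTT = 100 ms, alpha = 1/8
New EstRTT = (1 - alpha) * EstRTT + alpha * SampleRTT
(7/8) * 150 = 131.25
(1/8) * 100 = 12.5
New EstRTT = 131.25 + 12.5 = 143.75 ms -> 143.75 ms (2 dp)

143.75


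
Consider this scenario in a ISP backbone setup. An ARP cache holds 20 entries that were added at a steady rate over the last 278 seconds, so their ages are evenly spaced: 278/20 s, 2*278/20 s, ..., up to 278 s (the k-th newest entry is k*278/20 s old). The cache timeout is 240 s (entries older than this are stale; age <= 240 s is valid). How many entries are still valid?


Ages are k * 278/20 s for k = 1..20 (spacing = 13.9000 s).
Entry k is valid iff k * 278/20 <= 240 iff k <= 20 * 240 / 278 = 17.2662
n_valid = floor(17.2662) = 17
(n_stale = 20 - 17 = 3)

17


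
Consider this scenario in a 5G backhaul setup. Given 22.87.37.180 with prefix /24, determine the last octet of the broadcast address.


Given: IP = 22.87.37.180, prefix = /24
Host bits = 32 - 24 = 8
Network last octet = 180 AND mask = 0
Host part size = 2^8 - 1 = 255
Broadcast last octet = 0 OR 255 = 255

255


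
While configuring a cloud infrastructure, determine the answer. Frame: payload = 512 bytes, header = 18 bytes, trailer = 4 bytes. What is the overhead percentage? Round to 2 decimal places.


Given: payload = 512 B, header = 18 B, trailer = 4 B
Overhead bytes = header + trailer = 18 + 4 = 22
Total frame = payload + overhead = 512 + 22 = 534
Overhead % = 22 / 534 * 100 = 4.1199% -> 4.12% (2 dp)

4.12
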